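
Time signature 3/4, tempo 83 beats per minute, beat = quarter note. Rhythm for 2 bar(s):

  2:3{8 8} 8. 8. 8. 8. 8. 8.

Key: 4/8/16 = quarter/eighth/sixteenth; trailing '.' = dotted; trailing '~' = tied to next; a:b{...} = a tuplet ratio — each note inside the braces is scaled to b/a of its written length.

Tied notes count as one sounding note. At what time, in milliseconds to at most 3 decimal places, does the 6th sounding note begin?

1. 0.0ms @ 0 + 542.169ms (3/4)
2. 542.169ms @ 3/4 + 542.169ms (3/4)
3. 1084.337ms @ 3/2 + 542.169ms (3/4)
4. 1626.506ms @ 9/4 + 542.169ms (3/4)
5. 2168.675ms @ 3 + 542.169ms (3/4)
6. 2710.843ms @ 15/4 + 542.169ms (3/4)
7. 3253.012ms @ 9/2 + 542.169ms (3/4)
8. 3795.181ms @ 21/4 + 542.169ms (3/4)

note 6 onset = 15/4b = 2710.843ms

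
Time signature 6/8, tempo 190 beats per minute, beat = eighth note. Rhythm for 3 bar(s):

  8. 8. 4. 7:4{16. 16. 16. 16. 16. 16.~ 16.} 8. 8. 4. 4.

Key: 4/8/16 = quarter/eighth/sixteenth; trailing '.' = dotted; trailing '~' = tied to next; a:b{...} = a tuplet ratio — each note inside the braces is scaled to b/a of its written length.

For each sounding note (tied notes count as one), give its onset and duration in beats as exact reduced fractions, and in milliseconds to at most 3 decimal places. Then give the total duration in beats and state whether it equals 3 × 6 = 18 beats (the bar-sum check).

1) 0.0ms=0b +473.684ms=3/2b
2) 473.684ms=3/2b +473.684ms=3/2b
3) 947.368ms=3b +947.368ms=3b
4) 1894.737ms=6b +135.338ms=3/7b
5) 2030.075ms=45/7b +135.338ms=3/7b
6) 2165.414ms=48/7b +135.338ms=3/7b
7) 2300.752ms=51/7b +135.338ms=3/7b
8) 2436.09ms=54/7b +135.338ms=3/7b
9) 2571.429ms=57/7b +270.677ms=6/7b
10) 2842.105ms=9b +473.684ms=3/2b
11) 3315.789ms=21/2b +473.684ms=3/2b
12) 3789.474ms=12b +947.368ms=3b
13) 4736.842ms=15b +947.368ms=3b
Σ=18b of 18 (190bpm 6/8) — PASS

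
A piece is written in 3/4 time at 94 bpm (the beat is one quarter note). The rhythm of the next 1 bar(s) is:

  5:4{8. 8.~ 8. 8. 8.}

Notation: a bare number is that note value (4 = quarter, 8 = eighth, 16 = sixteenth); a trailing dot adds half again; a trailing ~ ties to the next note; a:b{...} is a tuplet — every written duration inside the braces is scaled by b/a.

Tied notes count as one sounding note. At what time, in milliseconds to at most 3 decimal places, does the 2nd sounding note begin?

note 2 onset = 3/5b = 382.979ms

1. 0.0ms @ 0 + 382.979ms (3/5)
2. 382.979ms @ 3/5 + 765.957ms (6/5)
3. 1148.936ms @ 9/5 + 382.979ms (3/5)
4. 1531.915ms @ 12/5 + 382.979ms (3/5)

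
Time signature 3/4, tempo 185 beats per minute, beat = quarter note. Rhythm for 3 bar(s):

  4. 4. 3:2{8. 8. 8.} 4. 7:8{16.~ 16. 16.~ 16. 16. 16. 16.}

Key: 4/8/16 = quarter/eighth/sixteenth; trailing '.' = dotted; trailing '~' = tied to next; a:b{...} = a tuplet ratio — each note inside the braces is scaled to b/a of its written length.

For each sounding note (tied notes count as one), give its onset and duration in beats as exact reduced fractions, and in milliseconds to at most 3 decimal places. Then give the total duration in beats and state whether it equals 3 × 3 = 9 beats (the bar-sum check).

1) 0.0ms=0b +486.486ms=3/2b
2) 486.486ms=3/2b +486.486ms=3/2b
3) 972.973ms=3b +162.162ms=1/2b
4) 1135.135ms=7/2b +162.162ms=1/2b
5) 1297.297ms=4b +162.162ms=1/2b
6) 1459.459ms=9/2b +486.486ms=3/2b
7) 1945.946ms=6b +277.992ms=6/7b
8) 2223.938ms=48/7b +277.992ms=6/7b
9) 2501.931ms=54/7b +138.996ms=3/7b
10) 2640.927ms=57/7b +138.996ms=3/7b
11) 2779.923ms=60/7b +138.996ms=3/7b
Σ=9b of 9 (185bpm 3/4) — PASS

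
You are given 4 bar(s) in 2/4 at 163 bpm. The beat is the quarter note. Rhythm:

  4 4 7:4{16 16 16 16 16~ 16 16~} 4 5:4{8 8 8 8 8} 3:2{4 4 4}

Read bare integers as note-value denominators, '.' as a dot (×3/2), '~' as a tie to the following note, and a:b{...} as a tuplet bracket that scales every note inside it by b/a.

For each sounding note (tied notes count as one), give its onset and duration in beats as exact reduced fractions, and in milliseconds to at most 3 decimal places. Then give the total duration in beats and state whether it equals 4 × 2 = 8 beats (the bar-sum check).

1) 0.0ms=0b +368.098ms=1b
2) 368.098ms=1b +368.098ms=1b
3) 736.196ms=2b +52.585ms=1/7b
4) 788.782ms=15/7b +52.585ms=1/7b
5) 841.367ms=16/7b +52.585ms=1/7b
6) 893.953ms=17/7b +52.585ms=1/7b
7) 946.538ms=18/7b +105.171ms=2/7b
8) 1051.709ms=20/7b +420.684ms=8/7b
9) 1472.393ms=4b +147.239ms=2/5b
10) 1619.632ms=22/5b +147.239ms=2/5b
11) 1766.871ms=24/5b +147.239ms=2/5b
12) 1914.11ms=26/5b +147.239ms=2/5b
13) 2061.35ms=28/5b +147.239ms=2/5b
14) 2208.589ms=6b +245.399ms=2/3b
15) 2453.988ms=20/3b +245.399ms=2/3b
16) 2699.387ms=22/3b +245.399ms=2/3b
Σ=8b of 8 (163bpm 2/4) — PASS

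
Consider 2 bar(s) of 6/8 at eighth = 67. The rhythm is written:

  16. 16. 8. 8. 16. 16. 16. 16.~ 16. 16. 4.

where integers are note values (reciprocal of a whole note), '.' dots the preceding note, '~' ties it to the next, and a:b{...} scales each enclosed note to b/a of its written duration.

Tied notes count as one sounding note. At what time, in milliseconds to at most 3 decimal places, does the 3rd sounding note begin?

note 3 onset = 3/2b = 1343.284ms

1. 0.0ms @ 0 + 671.642ms (3/4)
2. 671.642ms @ 3/4 + 671.642ms (3/4)
3. 1343.284ms @ 3/2 + 1343.284ms (3/2)
4. 2686.567ms @ 3 + 1343.284ms (3/2)
5. 4029.851ms @ 9/2 + 671.642ms (3/4)
6. 4701.493ms @ 21/4 + 671.642ms (3/4)
7. 5373.134ms @ 6 + 671.642ms (3/4)
8. 6044.776ms @ 27/4 + 1343.284ms (3/2)
9. 7388.06ms @ 33/4 + 671.642ms (3/4)
10. 8059.701ms @ 9 + 2686.567ms (3)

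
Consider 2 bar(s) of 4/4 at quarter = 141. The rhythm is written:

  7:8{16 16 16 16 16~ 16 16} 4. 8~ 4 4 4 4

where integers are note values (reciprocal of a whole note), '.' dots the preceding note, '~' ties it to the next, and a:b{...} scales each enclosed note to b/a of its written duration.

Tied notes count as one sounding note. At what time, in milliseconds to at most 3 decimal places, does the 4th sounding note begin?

1. 0.0ms @ 0 + 121.581ms (2/7)
2. 121.581ms @ 2/7 + 121.581ms (2/7)
3. 243.161ms @ 4/7 + 121.581ms (2/7)
4. 364.742ms @ 6/7 + 121.581ms (2/7)
5. 486.322ms @ 8/7 + 243.161ms (4/7)
6. 729.483ms @ 12/7 + 121.581ms (2/7)
7. 851.064ms @ 2 + 638.298ms (3/2)
8. 1489.362ms @ 7/2 + 638.298ms (3/2)
9. 2127.66ms @ 5 + 425.532ms (1)
10. 2553.191ms @ 6 + 425.532ms (1)
11. 2978.723ms @ 7 + 425.532ms (1)

note 4 onset = 6/7b = 364.742ms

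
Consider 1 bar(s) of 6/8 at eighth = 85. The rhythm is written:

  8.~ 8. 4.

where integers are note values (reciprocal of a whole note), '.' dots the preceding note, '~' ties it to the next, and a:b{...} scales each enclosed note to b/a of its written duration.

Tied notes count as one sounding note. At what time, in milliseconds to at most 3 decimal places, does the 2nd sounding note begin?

note 2 onset = 3b = 2117.647ms

1. 0.0ms @ 0 + 2117.647ms (3)
2. 2117.647ms @ 3 + 2117.647ms (3)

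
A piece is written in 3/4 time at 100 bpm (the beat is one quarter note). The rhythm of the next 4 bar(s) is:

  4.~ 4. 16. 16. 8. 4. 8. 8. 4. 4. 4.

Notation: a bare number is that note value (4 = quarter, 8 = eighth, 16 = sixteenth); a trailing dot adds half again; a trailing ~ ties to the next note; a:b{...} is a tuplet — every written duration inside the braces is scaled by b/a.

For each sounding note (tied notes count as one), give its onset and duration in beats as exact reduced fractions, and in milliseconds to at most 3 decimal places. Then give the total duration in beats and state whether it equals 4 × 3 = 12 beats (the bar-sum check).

1) 0.0ms=0b +1800.0ms=3b
2) 1800.0ms=3b +225.0ms=3/8b
3) 2025.0ms=27/8b +225.0ms=3/8b
4) 2250.0ms=15/4b +450.0ms=3/4b
5) 2700.0ms=9/2b +900.0ms=3/2b
6) 3600.0ms=6b +450.0ms=3/4b
7) 4050.0ms=27/4b +450.0ms=3/4b
8) 4500.0ms=15/2b +900.0ms=3/2b
9) 5400.0ms=9b +900.0ms=3/2b
10) 6300.0ms=21/2b +900.0ms=3/2b
Σ=12b of 12 (100bpm 3/4) — PASS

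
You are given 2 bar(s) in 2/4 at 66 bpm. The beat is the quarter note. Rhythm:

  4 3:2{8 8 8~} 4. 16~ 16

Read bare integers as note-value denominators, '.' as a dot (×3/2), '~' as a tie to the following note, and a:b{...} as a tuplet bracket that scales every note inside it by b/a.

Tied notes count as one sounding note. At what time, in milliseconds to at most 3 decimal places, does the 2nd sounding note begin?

note 2 onset = 1b = 909.091ms

1. 0.0ms @ 0 + 909.091ms (1)
2. 909.091ms @ 1 + 303.03ms (1/3)
3. 1212.121ms @ 4/3 + 303.03ms (1/3)
4. 1515.152ms @ 5/3 + 1666.667ms (11/6)
5. 3181.818ms @ 7/2 + 454.545ms (1/2)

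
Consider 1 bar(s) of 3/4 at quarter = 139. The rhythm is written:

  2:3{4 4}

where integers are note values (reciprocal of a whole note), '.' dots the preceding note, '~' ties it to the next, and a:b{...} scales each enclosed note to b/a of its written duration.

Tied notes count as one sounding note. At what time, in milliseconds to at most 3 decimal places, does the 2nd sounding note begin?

1. 0.0ms @ 0 + 647.482ms (3/2)
2. 647.482ms @ 3/2 + 647.482ms (3/2)

note 2 onset = 3/2b = 647.482ms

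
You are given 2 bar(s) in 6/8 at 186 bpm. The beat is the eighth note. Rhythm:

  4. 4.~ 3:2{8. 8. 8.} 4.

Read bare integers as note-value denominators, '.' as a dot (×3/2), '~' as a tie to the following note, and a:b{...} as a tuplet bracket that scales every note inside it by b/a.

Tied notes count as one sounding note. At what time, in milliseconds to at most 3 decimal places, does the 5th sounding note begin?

note 5 onset = 9b = 2903.226ms

1. 0.0ms @ 0 + 967.742ms (3)
2. 967.742ms @ 3 + 1290.323ms (4)
3. 2258.065ms @ 7 + 322.581ms (1)
4. 2580.645ms @ 8 + 322.581ms (1)
5. 2903.226ms @ 9 + 967.742ms (3)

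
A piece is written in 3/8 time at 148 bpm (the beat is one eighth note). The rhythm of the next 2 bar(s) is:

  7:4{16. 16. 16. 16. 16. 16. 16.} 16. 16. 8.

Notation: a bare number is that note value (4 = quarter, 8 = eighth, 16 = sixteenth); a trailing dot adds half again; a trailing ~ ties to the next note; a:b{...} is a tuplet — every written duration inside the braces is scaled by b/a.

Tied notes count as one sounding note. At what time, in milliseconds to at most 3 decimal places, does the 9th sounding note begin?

note 9 onset = 15/4b = 1520.27ms

1. 0.0ms @ 0 + 173.745ms (3/7)
2. 173.745ms @ 3/7 + 173.745ms (3/7)
3. 347.49ms @ 6/7 + 173.745ms (3/7)
4. 521.236ms @ 9/7 + 173.745ms (3/7)
5. 694.981ms @ 12/7 + 173.745ms (3/7)
6. 868.726ms @ 15/7 + 173.745ms (3/7)
7. 1042.471ms @ 18/7 + 173.745ms (3/7)
8. 1216.216ms @ 3 + 304.054ms (3/4)
9. 1520.27ms @ 15/4 + 304.054ms (3/4)
10. 1824.324ms @ 9/2 + 608.108ms (3/2)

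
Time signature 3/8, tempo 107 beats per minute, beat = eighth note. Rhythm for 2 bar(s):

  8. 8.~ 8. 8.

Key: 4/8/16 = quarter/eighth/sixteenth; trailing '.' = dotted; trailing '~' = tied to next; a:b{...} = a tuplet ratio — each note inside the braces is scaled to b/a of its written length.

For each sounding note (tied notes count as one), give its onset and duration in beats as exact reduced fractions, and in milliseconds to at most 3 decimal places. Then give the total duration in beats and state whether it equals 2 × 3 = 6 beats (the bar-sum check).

1) 0.0ms=0b +841.121ms=3/2b
2) 841.121ms=3/2b +1682.243ms=3b
3) 2523.364ms=9/2b +841.121ms=3/2b
Σ=6b of 6 (107bpm 3/8) — PASS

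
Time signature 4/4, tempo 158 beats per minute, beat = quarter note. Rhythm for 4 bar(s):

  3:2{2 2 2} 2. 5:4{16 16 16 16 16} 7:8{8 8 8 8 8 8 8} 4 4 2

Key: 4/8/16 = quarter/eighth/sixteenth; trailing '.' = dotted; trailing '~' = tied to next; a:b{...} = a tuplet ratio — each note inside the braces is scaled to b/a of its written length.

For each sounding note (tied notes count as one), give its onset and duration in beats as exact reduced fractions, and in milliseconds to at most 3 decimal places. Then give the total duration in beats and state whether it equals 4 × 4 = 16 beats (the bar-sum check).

1) 0.0ms=0b +506.329ms=4/3b
2) 506.329ms=4/3b +506.329ms=4/3b
3) 1012.658ms=8/3b +506.329ms=4/3b
4) 1518.987ms=4b +1139.241ms=3b
5) 2658.228ms=7b +75.949ms=1/5b
6) 2734.177ms=36/5b +75.949ms=1/5b
7) 2810.127ms=37/5b +75.949ms=1/5b
8) 2886.076ms=38/5b +75.949ms=1/5b
9) 2962.025ms=39/5b +75.949ms=1/5b
10) 3037.975ms=8b +216.998ms=4/7b
11) 3254.973ms=60/7b +216.998ms=4/7b
12) 3471.971ms=64/7b +216.998ms=4/7b
13) 3688.969ms=68/7b +216.998ms=4/7b
14) 3905.967ms=72/7b +216.998ms=4/7b
15) 4122.966ms=76/7b +216.998ms=4/7b
16) 4339.964ms=80/7b +216.998ms=4/7b
17) 4556.962ms=12b +379.747ms=1b
18) 4936.709ms=13b +379.747ms=1b
19) 5316.456ms=14b +759.494ms=2b
Σ=16b of 16 (158bpm 4/4) — PASS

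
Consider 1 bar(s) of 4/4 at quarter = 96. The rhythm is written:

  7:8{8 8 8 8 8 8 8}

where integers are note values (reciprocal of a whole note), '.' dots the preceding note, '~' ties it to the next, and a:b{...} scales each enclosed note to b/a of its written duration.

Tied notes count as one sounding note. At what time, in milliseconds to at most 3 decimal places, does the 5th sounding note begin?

note 5 onset = 16/7b = 1428.571ms

1. 0.0ms @ 0 + 357.143ms (4/7)
2. 357.143ms @ 4/7 + 357.143ms (4/7)
3. 714.286ms @ 8/7 + 357.143ms (4/7)
4. 1071.429ms @ 12/7 + 357.143ms (4/7)
5. 1428.571ms @ 16/7 + 357.143ms (4/7)
6. 1785.714ms @ 20/7 + 357.143ms (4/7)
7. 2142.857ms @ 24/7 + 357.143ms (4/7)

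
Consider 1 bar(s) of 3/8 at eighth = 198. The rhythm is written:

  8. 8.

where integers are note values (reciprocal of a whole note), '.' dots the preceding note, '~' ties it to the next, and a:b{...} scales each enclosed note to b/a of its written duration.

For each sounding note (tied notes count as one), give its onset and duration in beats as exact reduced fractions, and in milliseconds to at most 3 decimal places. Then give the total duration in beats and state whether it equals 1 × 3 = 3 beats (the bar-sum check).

1) 0.0ms=0b +454.545ms=3/2b
2) 454.545ms=3/2b +454.545ms=3/2b
Σ=3b of 3 (198bpm 3/8) — PASS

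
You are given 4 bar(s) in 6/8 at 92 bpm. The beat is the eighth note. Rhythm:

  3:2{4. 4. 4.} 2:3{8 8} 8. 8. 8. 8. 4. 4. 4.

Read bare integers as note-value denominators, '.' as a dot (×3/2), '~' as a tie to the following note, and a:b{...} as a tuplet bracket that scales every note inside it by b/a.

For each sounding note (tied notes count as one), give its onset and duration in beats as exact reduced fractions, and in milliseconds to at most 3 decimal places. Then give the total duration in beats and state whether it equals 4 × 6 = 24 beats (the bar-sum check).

1) 0.0ms=0b +1304.348ms=2b
2) 1304.348ms=2b +1304.348ms=2b
3) 2608.696ms=4b +1304.348ms=2b
4) 3913.043ms=6b +978.261ms=3/2b
5) 4891.304ms=15/2b +978.261ms=3/2b
6) 5869.565ms=9b +978.261ms=3/2b
7) 6847.826ms=21/2b +978.261ms=3/2b
8) 7826.087ms=12b +978.261ms=3/2b
9) 8804.348ms=27/2b +978.261ms=3/2b
10) 9782.609ms=15b +1956.522ms=3b
11) 11739.13ms=18b +1956.522ms=3b
12) 13695.652ms=21b +1956.522ms=3b
Σ=24b of 24 (92bpm 6/8) — PASS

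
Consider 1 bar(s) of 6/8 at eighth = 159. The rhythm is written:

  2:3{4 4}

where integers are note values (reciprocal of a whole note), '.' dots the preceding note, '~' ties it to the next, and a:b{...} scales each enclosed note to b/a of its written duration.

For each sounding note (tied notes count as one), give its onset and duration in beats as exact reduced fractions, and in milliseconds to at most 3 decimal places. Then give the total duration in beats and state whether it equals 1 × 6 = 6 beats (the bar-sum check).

1) 0.0ms=0b +1132.075ms=3b
2) 1132.075ms=3b +1132.075ms=3b
Σ=6b of 6 (159bpm 6/8) — PASS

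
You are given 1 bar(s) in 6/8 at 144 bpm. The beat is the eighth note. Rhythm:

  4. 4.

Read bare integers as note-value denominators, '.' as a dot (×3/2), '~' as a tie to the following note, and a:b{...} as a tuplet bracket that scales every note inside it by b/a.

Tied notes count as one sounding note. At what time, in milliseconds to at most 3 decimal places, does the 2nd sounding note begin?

1. 0.0ms @ 0 + 1250.0ms (3)
2. 1250.0ms @ 3 + 1250.0ms (3)

note 2 onset = 3b = 1250.0ms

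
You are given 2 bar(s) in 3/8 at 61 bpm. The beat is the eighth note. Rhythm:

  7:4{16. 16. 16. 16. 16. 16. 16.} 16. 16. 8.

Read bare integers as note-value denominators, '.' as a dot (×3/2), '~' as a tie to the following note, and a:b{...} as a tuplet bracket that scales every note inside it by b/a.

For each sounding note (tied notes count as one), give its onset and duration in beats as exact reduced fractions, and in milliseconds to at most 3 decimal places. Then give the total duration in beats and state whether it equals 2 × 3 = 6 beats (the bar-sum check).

1) 0.0ms=0b +421.546ms=3/7b
2) 421.546ms=3/7b +421.546ms=3/7b
3) 843.091ms=6/7b +421.546ms=3/7b
4) 1264.637ms=9/7b +421.546ms=3/7b
5) 1686.183ms=12/7b +421.546ms=3/7b
6) 2107.728ms=15/7b +421.546ms=3/7b
7) 2529.274ms=18/7b +421.546ms=3/7b
8) 2950.82ms=3b +737.705ms=3/4b
9) 3688.525ms=15/4b +737.705ms=3/4b
10) 4426.23ms=9/2b +1475.41ms=3/2b
Σ=6b of 6 (61bpm 3/8) — PASS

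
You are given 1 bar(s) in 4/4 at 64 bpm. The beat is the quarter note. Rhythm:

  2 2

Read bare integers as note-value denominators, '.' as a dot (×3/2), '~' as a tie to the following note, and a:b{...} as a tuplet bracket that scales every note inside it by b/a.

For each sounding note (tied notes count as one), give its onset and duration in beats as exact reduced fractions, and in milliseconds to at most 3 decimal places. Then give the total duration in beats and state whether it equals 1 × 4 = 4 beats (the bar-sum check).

1) 0.0ms=0b +1875.0ms=2b
2) 1875.0ms=2b +1875.0ms=2b
Σ=4b of 4 (64bpm 4/4) — PASS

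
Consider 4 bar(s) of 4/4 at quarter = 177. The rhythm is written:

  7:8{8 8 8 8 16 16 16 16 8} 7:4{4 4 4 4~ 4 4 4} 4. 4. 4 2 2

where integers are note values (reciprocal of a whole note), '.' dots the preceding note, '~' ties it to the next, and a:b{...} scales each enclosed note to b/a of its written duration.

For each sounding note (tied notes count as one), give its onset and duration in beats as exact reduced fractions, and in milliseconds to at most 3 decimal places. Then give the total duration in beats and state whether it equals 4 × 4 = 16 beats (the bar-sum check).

1) 0.0ms=0b +193.705ms=4/7b
2) 193.705ms=4/7b +193.705ms=4/7b
3) 387.409ms=8/7b +193.705ms=4/7b
4) 581.114ms=12/7b +193.705ms=4/7b
5) 774.818ms=16/7b +96.852ms=2/7b
6) 871.671ms=18/7b +96.852ms=2/7b
7) 968.523ms=20/7b +96.852ms=2/7b
8) 1065.375ms=22/7b +96.852ms=2/7b
9) 1162.228ms=24/7b +193.705ms=4/7b
10) 1355.932ms=4b +193.705ms=4/7b
11) 1549.637ms=32/7b +193.705ms=4/7b
12) 1743.341ms=36/7b +193.705ms=4/7b
13) 1937.046ms=40/7b +387.409ms=8/7b
14) 2324.455ms=48/7b +193.705ms=4/7b
15) 2518.16ms=52/7b +193.705ms=4/7b
16) 2711.864ms=8b +508.475ms=3/2b
17) 3220.339ms=19/2b +508.475ms=3/2b
18) 3728.814ms=11b +338.983ms=1b
19) 4067.797ms=12b +677.966ms=2b
20) 4745.763ms=14b +677.966ms=2b
Σ=16b of 16 (177bpm 4/4) — PASS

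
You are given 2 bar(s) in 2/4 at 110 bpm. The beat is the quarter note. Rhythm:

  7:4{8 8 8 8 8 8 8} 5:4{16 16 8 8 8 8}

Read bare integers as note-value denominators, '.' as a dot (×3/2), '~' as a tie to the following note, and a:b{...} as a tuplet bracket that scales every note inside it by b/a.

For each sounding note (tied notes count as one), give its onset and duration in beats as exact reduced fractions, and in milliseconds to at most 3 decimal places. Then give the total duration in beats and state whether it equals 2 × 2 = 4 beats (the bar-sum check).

1) 0.0ms=0b +155.844ms=2/7b
2) 155.844ms=2/7b +155.844ms=2/7b
3) 311.688ms=4/7b +155.844ms=2/7b
4) 467.532ms=6/7b +155.844ms=2/7b
5) 623.377ms=8/7b +155.844ms=2/7b
6) 779.221ms=10/7b +155.844ms=2/7b
7) 935.065ms=12/7b +155.844ms=2/7b
8) 1090.909ms=2b +109.091ms=1/5b
9) 1200.0ms=11/5b +109.091ms=1/5b
10) 1309.091ms=12/5b +218.182ms=2/5b
11) 1527.273ms=14/5b +218.182ms=2/5b
12) 1745.455ms=16/5b +218.182ms=2/5b
13) 1963.636ms=18/5b +218.182ms=2/5b
Σ=4b of 4 (110bpm 2/4) — PASS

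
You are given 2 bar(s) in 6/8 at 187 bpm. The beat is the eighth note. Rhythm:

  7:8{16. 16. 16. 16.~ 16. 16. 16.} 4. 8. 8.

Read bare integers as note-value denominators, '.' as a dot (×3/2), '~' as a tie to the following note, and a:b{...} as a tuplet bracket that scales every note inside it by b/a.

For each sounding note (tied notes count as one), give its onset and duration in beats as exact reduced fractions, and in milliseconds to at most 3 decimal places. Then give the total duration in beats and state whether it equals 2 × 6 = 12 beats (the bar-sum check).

1) 0.0ms=0b +275.019ms=6/7b
2) 275.019ms=6/7b +275.019ms=6/7b
3) 550.038ms=12/7b +275.019ms=6/7b
4) 825.057ms=18/7b +550.038ms=12/7b
5) 1375.095ms=30/7b +275.019ms=6/7b
6) 1650.115ms=36/7b +275.019ms=6/7b
7) 1925.134ms=6b +962.567ms=3b
8) 2887.701ms=9b +481.283ms=3/2b
9) 3368.984ms=21/2b +481.283ms=3/2b
Σ=12b of 12 (187bpm 6/8) — PASS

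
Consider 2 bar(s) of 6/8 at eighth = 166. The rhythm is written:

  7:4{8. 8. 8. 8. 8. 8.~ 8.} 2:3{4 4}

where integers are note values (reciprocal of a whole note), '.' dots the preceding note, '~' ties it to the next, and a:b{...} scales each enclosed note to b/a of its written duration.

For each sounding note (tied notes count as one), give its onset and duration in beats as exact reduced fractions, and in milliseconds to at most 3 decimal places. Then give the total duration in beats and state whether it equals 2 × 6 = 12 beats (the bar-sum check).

1) 0.0ms=0b +309.811ms=6/7b
2) 309.811ms=6/7b +309.811ms=6/7b
3) 619.621ms=12/7b +309.811ms=6/7b
4) 929.432ms=18/7b +309.811ms=6/7b
5) 1239.243ms=24/7b +309.811ms=6/7b
6) 1549.053ms=30/7b +619.621ms=12/7b
7) 2168.675ms=6b +1084.337ms=3b
8) 3253.012ms=9b +1084.337ms=3b
Σ=12b of 12 (166bpm 6/8) — PASS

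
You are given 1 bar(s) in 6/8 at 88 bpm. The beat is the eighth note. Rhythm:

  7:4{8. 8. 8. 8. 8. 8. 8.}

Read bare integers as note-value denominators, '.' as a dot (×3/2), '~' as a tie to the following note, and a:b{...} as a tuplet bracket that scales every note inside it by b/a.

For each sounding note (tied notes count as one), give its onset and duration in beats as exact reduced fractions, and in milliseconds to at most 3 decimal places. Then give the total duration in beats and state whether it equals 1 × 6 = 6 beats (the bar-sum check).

1) 0.0ms=0b +584.416ms=6/7b
2) 584.416ms=6/7b +584.416ms=6/7b
3) 1168.831ms=12/7b +584.416ms=6/7b
4) 1753.247ms=18/7b +584.416ms=6/7b
5) 2337.662ms=24/7b +584.416ms=6/7b
6) 2922.078ms=30/7b +584.416ms=6/7b
7) 3506.494ms=36/7b +584.416ms=6/7b
Σ=6b of 6 (88bpm 6/8) — PASS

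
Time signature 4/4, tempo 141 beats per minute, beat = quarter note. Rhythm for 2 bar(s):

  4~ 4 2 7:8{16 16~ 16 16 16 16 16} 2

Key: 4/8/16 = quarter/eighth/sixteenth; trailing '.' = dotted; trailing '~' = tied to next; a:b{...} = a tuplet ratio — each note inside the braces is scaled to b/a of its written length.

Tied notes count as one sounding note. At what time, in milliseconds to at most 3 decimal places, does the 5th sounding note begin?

1. 0.0ms @ 0 + 851.064ms (2)
2. 851.064ms @ 2 + 851.064ms (2)
3. 1702.128ms @ 4 + 121.581ms (2/7)
4. 1823.708ms @ 30/7 + 243.161ms (4/7)
5. 2066.869ms @ 34/7 + 121.581ms (2/7)
6. 2188.45ms @ 36/7 + 121.581ms (2/7)
7. 2310.03ms @ 38/7 + 121.581ms (2/7)
8. 2431.611ms @ 40/7 + 121.581ms (2/7)
9. 2553.191ms @ 6 + 851.064ms (2)

note 5 onset = 34/7b = 2066.869ms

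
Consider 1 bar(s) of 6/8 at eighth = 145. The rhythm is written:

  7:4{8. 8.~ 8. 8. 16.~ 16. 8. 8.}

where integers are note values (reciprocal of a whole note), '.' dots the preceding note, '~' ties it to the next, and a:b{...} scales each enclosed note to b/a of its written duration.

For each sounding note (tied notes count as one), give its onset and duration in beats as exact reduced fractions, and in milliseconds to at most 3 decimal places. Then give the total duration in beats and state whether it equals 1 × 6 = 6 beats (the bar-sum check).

1) 0.0ms=0b +354.68ms=6/7b
2) 354.68ms=6/7b +709.36ms=12/7b
3) 1064.039ms=18/7b +354.68ms=6/7b
4) 1418.719ms=24/7b +354.68ms=6/7b
5) 1773.399ms=30/7b +354.68ms=6/7b
6) 2128.079ms=36/7b +354.68ms=6/7b
Σ=6b of 6 (145bpm 6/8) — PASS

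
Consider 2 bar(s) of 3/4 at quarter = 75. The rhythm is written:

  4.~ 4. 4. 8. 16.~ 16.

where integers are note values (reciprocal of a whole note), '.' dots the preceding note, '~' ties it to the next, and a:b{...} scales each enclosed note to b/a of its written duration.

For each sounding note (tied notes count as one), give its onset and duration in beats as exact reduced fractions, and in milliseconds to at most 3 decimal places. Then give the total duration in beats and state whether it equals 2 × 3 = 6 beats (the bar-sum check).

1) 0.0ms=0b +2400.0ms=3b
2) 2400.0ms=3b +1200.0ms=3/2b
3) 3600.0ms=9/2b +600.0ms=3/4b
4) 4200.0ms=21/4b +600.0ms=3/4b
Σ=6b of 6 (75bpm 3/4) — PASS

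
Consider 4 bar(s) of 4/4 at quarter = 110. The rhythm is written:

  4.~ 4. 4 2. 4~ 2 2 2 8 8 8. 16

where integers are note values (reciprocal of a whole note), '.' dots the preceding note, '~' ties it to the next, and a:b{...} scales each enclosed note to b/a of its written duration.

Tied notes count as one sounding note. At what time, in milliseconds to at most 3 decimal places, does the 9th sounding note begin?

note 9 onset = 15b = 8181.818ms

1. 0.0ms @ 0 + 1636.364ms (3)
2. 1636.364ms @ 3 + 545.455ms (1)
3. 2181.818ms @ 4 + 1636.364ms (3)
4. 3818.182ms @ 7 + 1636.364ms (3)
5. 5454.545ms @ 10 + 1090.909ms (2)
6. 6545.455ms @ 12 + 1090.909ms (2)
7. 7636.364ms @ 14 + 272.727ms (1/2)
8. 7909.091ms @ 29/2 + 272.727ms (1/2)
9. 8181.818ms @ 15 + 409.091ms (3/4)
10. 8590.909ms @ 63/4 + 136.364ms (1/4)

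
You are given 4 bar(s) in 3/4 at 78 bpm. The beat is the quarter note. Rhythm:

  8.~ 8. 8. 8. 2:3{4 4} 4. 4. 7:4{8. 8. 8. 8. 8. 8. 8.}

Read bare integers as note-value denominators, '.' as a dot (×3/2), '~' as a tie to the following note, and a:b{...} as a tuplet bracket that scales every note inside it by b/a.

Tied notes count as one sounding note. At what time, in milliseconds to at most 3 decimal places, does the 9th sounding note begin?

1. 0.0ms @ 0 + 1153.846ms (3/2)
2. 1153.846ms @ 3/2 + 576.923ms (3/4)
3. 1730.769ms @ 9/4 + 576.923ms (3/4)
4. 2307.692ms @ 3 + 1153.846ms (3/2)
5. 3461.538ms @ 9/2 + 1153.846ms (3/2)
6. 4615.385ms @ 6 + 1153.846ms (3/2)
7. 5769.231ms @ 15/2 + 1153.846ms (3/2)
8. 6923.077ms @ 9 + 329.67ms (3/7)
9. 7252.747ms @ 66/7 + 329.67ms (3/7)
10. 7582.418ms @ 69/7 + 329.67ms (3/7)
11. 7912.088ms @ 72/7 + 329.67ms (3/7)
12. 8241.758ms @ 75/7 + 329.67ms (3/7)
13. 8571.429ms @ 78/7 + 329.67ms (3/7)
14. 8901.099ms @ 81/7 + 329.67ms (3/7)

note 9 onset = 66/7b = 7252.747ms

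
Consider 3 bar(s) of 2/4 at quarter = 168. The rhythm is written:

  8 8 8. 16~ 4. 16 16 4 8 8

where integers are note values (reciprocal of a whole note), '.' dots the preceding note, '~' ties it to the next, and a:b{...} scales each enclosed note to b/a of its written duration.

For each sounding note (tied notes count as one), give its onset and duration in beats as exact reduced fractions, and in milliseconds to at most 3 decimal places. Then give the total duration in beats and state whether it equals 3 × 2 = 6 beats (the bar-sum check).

1) 0.0ms=0b +178.571ms=1/2b
2) 178.571ms=1/2b +178.571ms=1/2b
3) 357.143ms=1b +267.857ms=3/4b
4) 625.0ms=7/4b +625.0ms=7/4b
5) 1250.0ms=7/2b +89.286ms=1/4b
6) 1339.286ms=15/4b +89.286ms=1/4b
7) 1428.571ms=4b +357.143ms=1b
8) 1785.714ms=5b +178.571ms=1/2b
9) 1964.286ms=11/2b +178.571ms=1/2b
Σ=6b of 6 (168bpm 2/4) — PASS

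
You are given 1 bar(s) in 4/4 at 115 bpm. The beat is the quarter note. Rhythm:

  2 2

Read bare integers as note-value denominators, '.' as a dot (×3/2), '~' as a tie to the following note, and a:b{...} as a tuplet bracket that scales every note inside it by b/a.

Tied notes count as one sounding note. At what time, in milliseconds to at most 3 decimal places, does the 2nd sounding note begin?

1. 0.0ms @ 0 + 1043.478ms (2)
2. 1043.478ms @ 2 + 1043.478ms (2)

note 2 onset = 2b = 1043.478ms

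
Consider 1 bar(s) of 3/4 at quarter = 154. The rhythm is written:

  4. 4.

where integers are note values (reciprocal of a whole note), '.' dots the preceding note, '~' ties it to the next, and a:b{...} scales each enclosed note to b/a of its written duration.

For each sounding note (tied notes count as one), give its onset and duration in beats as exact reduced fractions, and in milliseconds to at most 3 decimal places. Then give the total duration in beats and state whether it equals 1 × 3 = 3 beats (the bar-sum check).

1) 0.0ms=0b +584.416ms=3/2b
2) 584.416ms=3/2b +584.416ms=3/2b
Σ=3b of 3 (154bpm 3/4) — PASS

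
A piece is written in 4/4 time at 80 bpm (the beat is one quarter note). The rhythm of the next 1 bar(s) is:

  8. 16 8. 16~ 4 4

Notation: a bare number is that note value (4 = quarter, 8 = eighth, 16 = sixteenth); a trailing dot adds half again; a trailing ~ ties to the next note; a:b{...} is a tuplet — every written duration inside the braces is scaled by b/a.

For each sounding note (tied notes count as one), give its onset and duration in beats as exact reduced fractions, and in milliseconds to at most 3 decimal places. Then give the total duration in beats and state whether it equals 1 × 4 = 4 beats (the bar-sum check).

1) 0.0ms=0b +562.5ms=3/4b
2) 562.5ms=3/4b +187.5ms=1/4b
3) 750.0ms=1b +562.5ms=3/4b
4) 1312.5ms=7/4b +937.5ms=5/4b
5) 2250.0ms=3b +750.0ms=1b
Σ=4b of 4 (80bpm 4/4) — PASS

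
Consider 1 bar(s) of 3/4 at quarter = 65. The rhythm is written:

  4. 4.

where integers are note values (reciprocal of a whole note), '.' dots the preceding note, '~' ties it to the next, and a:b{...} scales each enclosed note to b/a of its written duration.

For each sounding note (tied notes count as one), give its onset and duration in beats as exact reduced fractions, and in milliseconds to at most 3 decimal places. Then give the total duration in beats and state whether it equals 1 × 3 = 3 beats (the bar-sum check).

1) 0.0ms=0b +1384.615ms=3/2b
2) 1384.615ms=3/2b +1384.615ms=3/2b
Σ=3b of 3 (65bpm 3/4) — PASS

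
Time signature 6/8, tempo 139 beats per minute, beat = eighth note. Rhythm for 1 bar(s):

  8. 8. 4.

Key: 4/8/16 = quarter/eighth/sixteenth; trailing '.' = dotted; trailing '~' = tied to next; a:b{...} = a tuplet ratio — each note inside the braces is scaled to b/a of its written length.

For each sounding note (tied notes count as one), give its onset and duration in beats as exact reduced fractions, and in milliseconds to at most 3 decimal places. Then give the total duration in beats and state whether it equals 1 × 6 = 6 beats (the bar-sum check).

1) 0.0ms=0b +647.482ms=3/2b
2) 647.482ms=3/2b +647.482ms=3/2b
3) 1294.964ms=3b +1294.964ms=3b
Σ=6b of 6 (139bpm 6/8) — PASS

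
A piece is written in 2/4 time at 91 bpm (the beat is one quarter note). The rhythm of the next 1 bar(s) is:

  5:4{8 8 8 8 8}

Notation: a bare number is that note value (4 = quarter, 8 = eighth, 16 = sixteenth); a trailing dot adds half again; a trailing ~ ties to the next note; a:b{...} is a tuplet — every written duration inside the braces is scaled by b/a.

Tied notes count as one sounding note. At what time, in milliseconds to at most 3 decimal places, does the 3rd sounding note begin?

note 3 onset = 4/5b = 527.473ms

1. 0.0ms @ 0 + 263.736ms (2/5)
2. 263.736ms @ 2/5 + 263.736ms (2/5)
3. 527.473ms @ 4/5 + 263.736ms (2/5)
4. 791.209ms @ 6/5 + 263.736ms (2/5)
5. 1054.945ms @ 8/5 + 263.736ms (2/5)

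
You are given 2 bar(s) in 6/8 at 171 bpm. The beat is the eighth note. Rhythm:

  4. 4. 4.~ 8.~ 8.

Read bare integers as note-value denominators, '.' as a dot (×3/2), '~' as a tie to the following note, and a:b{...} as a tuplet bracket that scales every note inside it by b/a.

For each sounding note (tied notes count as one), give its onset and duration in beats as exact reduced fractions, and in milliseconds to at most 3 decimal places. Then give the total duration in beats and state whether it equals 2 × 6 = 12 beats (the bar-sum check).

1) 0.0ms=0b +1052.632ms=3b
2) 1052.632ms=3b +1052.632ms=3b
3) 2105.263ms=6b +2105.263ms=6b
Σ=12b of 12 (171bpm 6/8) — PASS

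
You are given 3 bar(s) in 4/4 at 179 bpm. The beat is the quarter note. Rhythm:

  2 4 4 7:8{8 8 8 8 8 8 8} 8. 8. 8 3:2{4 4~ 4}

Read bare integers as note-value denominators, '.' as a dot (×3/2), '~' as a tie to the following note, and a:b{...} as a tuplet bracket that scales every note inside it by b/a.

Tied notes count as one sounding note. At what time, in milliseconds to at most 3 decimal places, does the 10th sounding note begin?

1. 0.0ms @ 0 + 670.391ms (2)
2. 670.391ms @ 2 + 335.196ms (1)
3. 1005.587ms @ 3 + 335.196ms (1)
4. 1340.782ms @ 4 + 191.54ms (4/7)
5. 1532.322ms @ 32/7 + 191.54ms (4/7)
6. 1723.863ms @ 36/7 + 191.54ms (4/7)
7. 1915.403ms @ 40/7 + 191.54ms (4/7)
8. 2106.943ms @ 44/7 + 191.54ms (4/7)
9. 2298.484ms @ 48/7 + 191.54ms (4/7)
10. 2490.024ms @ 52/7 + 191.54ms (4/7)
11. 2681.564ms @ 8 + 251.397ms (3/4)
12. 2932.961ms @ 35/4 + 251.397ms (3/4)
13. 3184.358ms @ 19/2 + 167.598ms (1/2)
14. 3351.955ms @ 10 + 223.464ms (2/3)
15. 3575.419ms @ 32/3 + 446.927ms (4/3)

note 10 onset = 52/7b = 2490.024ms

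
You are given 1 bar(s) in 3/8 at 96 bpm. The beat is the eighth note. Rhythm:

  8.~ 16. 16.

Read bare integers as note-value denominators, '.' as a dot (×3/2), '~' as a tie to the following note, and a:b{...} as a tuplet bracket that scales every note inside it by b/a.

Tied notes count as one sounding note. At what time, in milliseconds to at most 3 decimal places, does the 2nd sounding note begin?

note 2 onset = 9/4b = 1406.25ms

1. 0.0ms @ 0 + 1406.25ms (9/4)
2. 1406.25ms @ 9/4 + 468.75ms (3/4)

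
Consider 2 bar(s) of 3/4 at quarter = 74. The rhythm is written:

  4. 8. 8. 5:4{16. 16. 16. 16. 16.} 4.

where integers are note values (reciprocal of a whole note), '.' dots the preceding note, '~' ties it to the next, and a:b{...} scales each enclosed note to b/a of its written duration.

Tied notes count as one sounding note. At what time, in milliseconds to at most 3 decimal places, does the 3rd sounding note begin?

note 3 onset = 9/4b = 1824.324ms

1. 0.0ms @ 0 + 1216.216ms (3/2)
2. 1216.216ms @ 3/2 + 608.108ms (3/4)
3. 1824.324ms @ 9/4 + 608.108ms (3/4)
4. 2432.432ms @ 3 + 243.243ms (3/10)
5. 2675.676ms @ 33/10 + 243.243ms (3/10)
6. 2918.919ms @ 18/5 + 243.243ms (3/10)
7. 3162.162ms @ 39/10 + 243.243ms (3/10)
8. 3405.405ms @ 21/5 + 243.243ms (3/10)
9. 3648.649ms @ 9/2 + 1216.216ms (3/2)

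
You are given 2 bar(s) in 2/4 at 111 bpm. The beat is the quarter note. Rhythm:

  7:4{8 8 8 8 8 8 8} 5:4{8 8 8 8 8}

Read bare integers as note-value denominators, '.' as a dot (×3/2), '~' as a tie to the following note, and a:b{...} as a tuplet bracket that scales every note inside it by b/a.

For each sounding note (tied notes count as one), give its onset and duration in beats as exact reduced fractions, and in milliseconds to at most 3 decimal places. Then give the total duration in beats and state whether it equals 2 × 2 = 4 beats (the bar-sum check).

1) 0.0ms=0b +154.44ms=2/7b
2) 154.44ms=2/7b +154.44ms=2/7b
3) 308.88ms=4/7b +154.44ms=2/7b
4) 463.32ms=6/7b +154.44ms=2/7b
5) 617.761ms=8/7b +154.44ms=2/7b
6) 772.201ms=10/7b +154.44ms=2/7b
7) 926.641ms=12/7b +154.44ms=2/7b
8) 1081.081ms=2b +216.216ms=2/5b
9) 1297.297ms=12/5b +216.216ms=2/5b
10) 1513.514ms=14/5b +216.216ms=2/5b
11) 1729.73ms=16/5b +216.216ms=2/5b
12) 1945.946ms=18/5b +216.216ms=2/5b
Σ=4b of 4 (111bpm 2/4) — PASS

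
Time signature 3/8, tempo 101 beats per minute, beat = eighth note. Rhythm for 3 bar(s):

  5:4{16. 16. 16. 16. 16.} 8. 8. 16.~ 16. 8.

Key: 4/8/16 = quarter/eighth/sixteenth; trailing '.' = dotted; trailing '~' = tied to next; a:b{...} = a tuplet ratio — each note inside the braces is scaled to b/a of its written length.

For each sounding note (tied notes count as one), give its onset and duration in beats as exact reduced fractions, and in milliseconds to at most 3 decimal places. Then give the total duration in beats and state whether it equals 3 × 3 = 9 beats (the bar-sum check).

1) 0.0ms=0b +356.436ms=3/5b
2) 356.436ms=3/5b +356.436ms=3/5b
3) 712.871ms=6/5b +356.436ms=3/5b
4) 1069.307ms=9/5b +356.436ms=3/5b
5) 1425.743ms=12/5b +356.436ms=3/5b
6) 1782.178ms=3b +891.089ms=3/2b
7) 2673.267ms=9/2b +891.089ms=3/2b
8) 3564.356ms=6b +891.089ms=3/2b
9) 4455.446ms=15/2b +891.089ms=3/2b
Σ=9b of 9 (101bpm 3/8) — PASS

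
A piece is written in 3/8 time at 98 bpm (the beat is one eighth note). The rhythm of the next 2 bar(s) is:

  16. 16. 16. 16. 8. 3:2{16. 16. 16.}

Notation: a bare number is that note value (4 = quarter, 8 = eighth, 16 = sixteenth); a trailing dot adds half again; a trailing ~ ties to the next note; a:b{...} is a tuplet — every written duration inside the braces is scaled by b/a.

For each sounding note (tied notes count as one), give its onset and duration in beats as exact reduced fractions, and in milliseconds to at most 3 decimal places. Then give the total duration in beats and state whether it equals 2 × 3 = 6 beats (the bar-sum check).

1) 0.0ms=0b +459.184ms=3/4b
2) 459.184ms=3/4b +459.184ms=3/4b
3) 918.367ms=3/2b +459.184ms=3/4b
4) 1377.551ms=9/4b +459.184ms=3/4b
5) 1836.735ms=3b +918.367ms=3/2b
6) 2755.102ms=9/2b +306.122ms=1/2b
7) 3061.224ms=5b +306.122ms=1/2b
8) 3367.347ms=11/2b +306.122ms=1/2b
Σ=6b of 6 (98bpm 3/8) — PASS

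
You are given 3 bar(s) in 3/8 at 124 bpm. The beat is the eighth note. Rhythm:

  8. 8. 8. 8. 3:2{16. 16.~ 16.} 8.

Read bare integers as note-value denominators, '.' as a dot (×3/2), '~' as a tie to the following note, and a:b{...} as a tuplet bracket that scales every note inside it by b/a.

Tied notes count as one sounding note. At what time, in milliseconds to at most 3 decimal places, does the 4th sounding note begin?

1. 0.0ms @ 0 + 725.806ms (3/2)
2. 725.806ms @ 3/2 + 725.806ms (3/2)
3. 1451.613ms @ 3 + 725.806ms (3/2)
4. 2177.419ms @ 9/2 + 725.806ms (3/2)
5. 2903.226ms @ 6 + 241.935ms (1/2)
6. 3145.161ms @ 13/2 + 483.871ms (1)
7. 3629.032ms @ 15/2 + 725.806ms (3/2)

note 4 onset = 9/2b = 2177.419ms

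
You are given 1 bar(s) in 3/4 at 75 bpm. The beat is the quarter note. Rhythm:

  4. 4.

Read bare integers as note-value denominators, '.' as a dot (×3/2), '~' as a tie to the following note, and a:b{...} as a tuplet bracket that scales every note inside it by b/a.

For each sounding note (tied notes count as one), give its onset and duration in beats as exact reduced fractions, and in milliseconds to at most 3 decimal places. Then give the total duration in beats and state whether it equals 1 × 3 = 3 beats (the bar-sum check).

1) 0.0ms=0b +1200.0ms=3/2b
2) 1200.0ms=3/2b +1200.0ms=3/2b
Σ=3b of 3 (75bpm 3/4) — PASS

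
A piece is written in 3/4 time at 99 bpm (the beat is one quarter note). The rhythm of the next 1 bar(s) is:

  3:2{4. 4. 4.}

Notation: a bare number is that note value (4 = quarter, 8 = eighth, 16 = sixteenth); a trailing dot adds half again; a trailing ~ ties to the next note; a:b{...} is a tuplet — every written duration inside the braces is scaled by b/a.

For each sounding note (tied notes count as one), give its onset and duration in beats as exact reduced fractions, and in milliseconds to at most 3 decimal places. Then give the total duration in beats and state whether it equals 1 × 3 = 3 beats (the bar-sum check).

1) 0.0ms=0b +606.061ms=1b
2) 606.061ms=1b +606.061ms=1b
3) 1212.121ms=2b +606.061ms=1b
Σ=3b of 3 (99bpm 3/4) — PASS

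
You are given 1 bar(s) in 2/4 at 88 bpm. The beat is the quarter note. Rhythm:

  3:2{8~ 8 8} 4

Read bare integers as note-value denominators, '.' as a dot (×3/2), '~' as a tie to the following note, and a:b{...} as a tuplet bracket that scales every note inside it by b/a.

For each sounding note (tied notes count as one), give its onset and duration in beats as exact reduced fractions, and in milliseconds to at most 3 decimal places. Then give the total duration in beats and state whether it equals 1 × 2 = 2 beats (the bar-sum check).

1) 0.0ms=0b +454.545ms=2/3b
2) 454.545ms=2/3b +227.273ms=1/3b
3) 681.818ms=1b +681.818ms=1b
Σ=2b of 2 (88bpm 2/4) — PASS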